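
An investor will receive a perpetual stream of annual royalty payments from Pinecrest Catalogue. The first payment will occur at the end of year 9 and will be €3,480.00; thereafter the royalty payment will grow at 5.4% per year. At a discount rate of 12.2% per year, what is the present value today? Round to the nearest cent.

Value at end of year 8: C₁ / (r − g) = €3,480.00 / (0.122 − 0.054) = €51,176.4706
Discount to today: PV = €51,176.4706 / (1 + 0.122)^8 = €51,176.4706 / 2.511556 = €20,376.40

€20376.40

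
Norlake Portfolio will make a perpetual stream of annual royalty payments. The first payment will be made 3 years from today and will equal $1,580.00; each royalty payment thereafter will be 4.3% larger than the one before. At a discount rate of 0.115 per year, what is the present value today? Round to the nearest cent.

$17651.23

Value at end of year 2: C₁ / (r − g) = $1,580.00 / (0.115 − 0.043) = $21,944.4444
Discount to today: PV = $21,944.4444 / (1 + 0.115)^2 = $21,944.4444 / 1.243225 = $17,651.23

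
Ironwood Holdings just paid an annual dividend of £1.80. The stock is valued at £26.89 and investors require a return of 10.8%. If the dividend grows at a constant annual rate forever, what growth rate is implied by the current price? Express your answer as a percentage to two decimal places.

P = D₀(1+g)/(r−g) ⇒ P(r−g) = D₀(1+g) ⇒ g(P+D₀) = P·r − D₀
g = (P·r − D₀)/(P + D₀) = (£26.89×0.108 − £1.80) / (£26.89 + £1.80) = 0.038484

3.85%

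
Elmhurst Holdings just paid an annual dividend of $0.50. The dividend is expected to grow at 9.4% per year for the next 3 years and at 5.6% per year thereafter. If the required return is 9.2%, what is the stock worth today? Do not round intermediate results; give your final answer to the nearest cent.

$16.25

D_1 = 0.54700
D_2 = 0.59842
D_3 = 0.65467
Terminal value at year 3: TV = D_3×(1+g_2)/(r−g_2) = 0.69133/0.036 = 19.20363
P_0 = D_1/(1+r)^1 + D_2/(1+r)^2 + D_3/(1+r)^3 + TV/(1+r)^3
    = 0.50092 + 0.50183 + 0.50275 + 14.74740 = 16.25290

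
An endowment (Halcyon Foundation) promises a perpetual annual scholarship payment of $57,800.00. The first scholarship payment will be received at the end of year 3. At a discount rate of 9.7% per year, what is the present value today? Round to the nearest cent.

Value at end of year 2: C / r = $57,800.00 / 0.097 = $595,876.2887
Discount to today: PV = $595,876.2887 / (1 + 0.097)^2 = $595,876.2887 / 1.203409 = $495,156.92

$495156.92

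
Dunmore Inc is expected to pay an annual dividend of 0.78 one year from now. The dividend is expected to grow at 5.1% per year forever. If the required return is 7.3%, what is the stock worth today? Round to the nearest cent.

Growing perpetuity: P = D₁ / (r − g) = 0.7800 / (0.073 − 0.051) = 35.45

35.45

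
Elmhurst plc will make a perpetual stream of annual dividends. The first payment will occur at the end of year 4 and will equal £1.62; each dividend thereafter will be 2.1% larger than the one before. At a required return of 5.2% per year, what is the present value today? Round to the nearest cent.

Value at end of year 3: C₁ / (r − g) = £1.62 / (0.052 − 0.021) = £52.2581
Discount to today: PV = £52.2581 / (1 + 0.052)^3 = £52.2581 / 1.164253 = £44.89

£44.89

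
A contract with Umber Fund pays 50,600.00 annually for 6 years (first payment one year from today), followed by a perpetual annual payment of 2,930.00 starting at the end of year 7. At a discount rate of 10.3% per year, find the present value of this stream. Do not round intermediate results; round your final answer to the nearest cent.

234249.28

PV of 6-year annuity: 50,600.00 × [1 − (1+0.103)^−6] / 0.103 = 218452.17869
Perpetuity value at year 6: 2,930.00 / 0.103 = 28446.60194
PV of perpetuity: 28446.60194 / (1+0.103)^6 = 15797.09831
Total PV = 218452.17869 + 15797.09831 = 234249.27701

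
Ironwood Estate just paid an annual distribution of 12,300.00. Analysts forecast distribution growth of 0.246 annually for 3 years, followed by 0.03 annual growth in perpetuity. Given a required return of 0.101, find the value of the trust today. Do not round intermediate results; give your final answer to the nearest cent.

306129.16

D_1 = 15325.80000
D_2 = 19095.94680
D_3 = 23793.54971
Terminal value at year 3: TV = D_3×(1+g_2)/(r−g_2) = 24507.35620/0.071 = 345174.03104
P_0 = D_1/(1+r)^1 + D_2/(1+r)^2 + D_3/(1+r)^3 + TV/(1+r)^3
    = 13919.89101 + 15753.11916 + 17827.78063 + 258628.36690 = 306129.15770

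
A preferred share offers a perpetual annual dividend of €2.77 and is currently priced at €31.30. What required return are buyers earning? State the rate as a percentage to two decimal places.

P = C/r ⇒ r = C/P = €2.77/€31.30 = 0.088498

8.85%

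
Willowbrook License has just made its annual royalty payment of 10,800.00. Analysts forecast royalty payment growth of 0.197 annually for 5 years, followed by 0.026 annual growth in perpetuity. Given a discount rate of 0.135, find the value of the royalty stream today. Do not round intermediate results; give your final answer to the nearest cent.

196149.12

D_1 = 12927.60000
D_2 = 15474.33720
D_3 = 18522.78163
D_4 = 22171.76961
D_5 = 26539.60822
Terminal value at year 5: TV = D_5×(1+g_2)/(r−g_2) = 27229.63804/0.109 = 249813.19299
P_0 = D_1/(1+r)^1 + D_2/(1+r)^2 + D_3/(1+r)^3 + D_4/(1+r)^4 + D_5/(1+r)^5 + TV/(1+r)^5
    = 11389.95595 + 12012.13856 + 12668.30825 + 13360.32156 + 14090.13648 + 132628.25717 = 196149.11796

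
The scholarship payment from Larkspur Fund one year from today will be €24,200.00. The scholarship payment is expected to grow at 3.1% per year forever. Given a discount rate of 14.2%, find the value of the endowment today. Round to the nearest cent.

€218018.02

Growing perpetuity: P = D₁ / (r − g) = €24,200.0000 / (0.142 − 0.031) = €218,018.02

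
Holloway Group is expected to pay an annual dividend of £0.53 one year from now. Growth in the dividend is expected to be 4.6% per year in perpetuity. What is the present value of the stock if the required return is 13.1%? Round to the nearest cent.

£6.24

Growing perpetuity: P = D₁ / (r − g) = £0.5300 / (0.131 − 0.046) = £6.24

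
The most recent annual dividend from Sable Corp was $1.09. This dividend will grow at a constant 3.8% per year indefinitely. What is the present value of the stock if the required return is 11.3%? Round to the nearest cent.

D₁ = D₀ × (1 + g) = $1.09 × 1.038 = $1.1314
Growing perpetuity: P = D₁ / (r − g) = $1.1314 / (0.113 − 0.038) = $15.09

$15.09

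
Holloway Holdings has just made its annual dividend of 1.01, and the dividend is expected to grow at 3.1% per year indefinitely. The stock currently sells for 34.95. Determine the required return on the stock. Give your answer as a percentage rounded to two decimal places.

D₁ = 1.01 × 1.031 = 1.0413
P = D₁/(r − g) ⇒ r = D₁/P + g = 1.0413/34.95 + 0.031 = 0.029794 + 0.031 = 0.060794

6.08%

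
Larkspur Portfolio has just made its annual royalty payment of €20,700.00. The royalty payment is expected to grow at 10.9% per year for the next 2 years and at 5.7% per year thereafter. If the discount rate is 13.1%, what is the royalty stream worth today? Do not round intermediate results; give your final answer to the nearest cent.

€324483.27

D_1 = 22956.30000
D_2 = 25458.53670
Terminal value at year 2: TV = D_2×(1+g_2)/(r−g_2) = 26909.67329/0.074 = 363644.23367
P_0 = D_1/(1+r)^1 + D_2/(1+r)^2 + TV/(1+r)^2
    = 20297.34748 + 19902.52728 + 284283.39644 = 324483.27120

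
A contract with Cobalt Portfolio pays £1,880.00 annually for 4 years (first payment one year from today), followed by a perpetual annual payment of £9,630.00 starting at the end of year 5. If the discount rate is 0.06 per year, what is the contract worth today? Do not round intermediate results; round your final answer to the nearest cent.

PV of 4-year annuity: £1,880.00 × [1 − (1+0.06)^−4] / 0.06 = 6514.39855
Perpetuity value at year 4: £9,630.00 / 0.06 = 160500.00000
PV of perpetuity: 160500.00000 / (1+0.06)^4 = 127131.03295
Total PV = 6514.39855 + 127131.03295 = 133645.43150

£133645.43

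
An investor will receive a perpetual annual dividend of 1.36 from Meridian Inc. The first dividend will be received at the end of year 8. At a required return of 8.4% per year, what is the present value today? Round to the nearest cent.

Value at end of year 7: C / r = 1.36 / 0.084 = 16.1905
Discount to today: PV = 16.1905 / (1 + 0.084)^7 = 16.1905 / 1.758754 = 9.21

9.21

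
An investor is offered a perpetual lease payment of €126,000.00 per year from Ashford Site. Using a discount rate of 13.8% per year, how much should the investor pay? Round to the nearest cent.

€913043.48

Level perpetuity: PV = C / r = €126,000.00 / 0.138 = €913,043.48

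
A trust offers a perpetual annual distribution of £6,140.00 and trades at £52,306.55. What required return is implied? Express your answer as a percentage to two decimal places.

P = C/r ⇒ r = C/P = £6,140.00/£52,306.55 = 0.117385

11.74%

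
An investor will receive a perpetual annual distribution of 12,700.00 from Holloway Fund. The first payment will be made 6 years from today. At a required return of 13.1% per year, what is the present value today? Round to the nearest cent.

Value at end of year 5: C / r = 12,700.00 / 0.131 = 96,946.5649
Discount to today: PV = 96,946.5649 / (1 + 0.131)^5 = 96,946.5649 / 1.850602 = 52,386.50

52386.50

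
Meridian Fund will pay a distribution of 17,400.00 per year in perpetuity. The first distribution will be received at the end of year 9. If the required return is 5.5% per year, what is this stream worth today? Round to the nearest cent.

Value at end of year 8: C / r = 17,400.00 / 0.055 = 316,363.6364
Discount to today: PV = 316,363.6364 / (1 + 0.055)^8 = 316,363.6364 / 1.534687 = 206,142.19

206142.19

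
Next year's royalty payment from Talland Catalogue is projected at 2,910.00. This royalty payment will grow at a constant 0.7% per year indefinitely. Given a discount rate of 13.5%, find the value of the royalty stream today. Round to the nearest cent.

Growing perpetuity: P = D₁ / (r − g) = 2,910.0000 / (0.135 − 0.007) = 22,734.38

22734.38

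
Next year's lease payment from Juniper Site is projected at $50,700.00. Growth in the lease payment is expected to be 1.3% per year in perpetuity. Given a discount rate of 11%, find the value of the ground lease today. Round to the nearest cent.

Growing perpetuity: P = D₁ / (r − g) = $50,700.0000 / (0.11 − 0.013) = $522,680.41

$522680.41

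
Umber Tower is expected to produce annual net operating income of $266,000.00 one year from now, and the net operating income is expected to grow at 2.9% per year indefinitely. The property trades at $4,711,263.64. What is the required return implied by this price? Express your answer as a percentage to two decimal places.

P = D₁/(r − g) ⇒ r = D₁/P + g = $266,000.0000/$4,711,263.64 + 0.029 = 0.056460 + 0.029 = 0.085460

8.55%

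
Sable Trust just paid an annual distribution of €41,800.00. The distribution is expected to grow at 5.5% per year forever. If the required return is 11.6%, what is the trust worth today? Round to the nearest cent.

€722934.43

D₁ = D₀ × (1 + g) = €41,800.00 × 1.055 = €44,099.0000
Growing perpetuity: P = D₁ / (r − g) = €44,099.0000 / (0.116 − 0.055) = €722,934.43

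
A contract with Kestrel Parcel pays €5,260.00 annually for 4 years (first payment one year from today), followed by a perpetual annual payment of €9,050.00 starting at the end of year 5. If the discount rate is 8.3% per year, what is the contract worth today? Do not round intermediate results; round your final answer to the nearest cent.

PV of 4-year annuity: €5,260.00 × [1 − (1+0.083)^−4] / 0.083 = 17306.08088
Perpetuity value at year 4: €9,050.00 / 0.083 = 109036.14458
PV of perpetuity: 109036.14458 / (1+0.083)^4 = 79260.47311
Total PV = 17306.08088 + 79260.47311 = 96566.55399

€96566.55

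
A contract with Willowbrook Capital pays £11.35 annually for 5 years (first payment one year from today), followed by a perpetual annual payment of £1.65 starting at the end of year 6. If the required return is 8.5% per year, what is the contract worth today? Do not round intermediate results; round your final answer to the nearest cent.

£57.64

PV of 5-year annuity: £11.35 × [1 − (1+0.085)^−5] / 0.085 = 44.72629
Perpetuity value at year 5: £1.65 / 0.085 = 19.41176
PV of perpetuity: 19.41176 / (1+0.085)^5 = 12.90971
Total PV = 44.72629 + 12.90971 = 57.63599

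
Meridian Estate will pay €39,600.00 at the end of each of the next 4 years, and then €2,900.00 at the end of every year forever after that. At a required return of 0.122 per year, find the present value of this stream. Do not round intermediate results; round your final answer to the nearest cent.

PV of 4-year annuity: €39,600.00 × [1 − (1+0.122)^−4] / 0.122 = 119774.14161
Perpetuity value at year 4: €2,900.00 / 0.122 = 23770.49180
PV of perpetuity: 23770.49180 / (1+0.122)^4 = 14999.15315
Total PV = 119774.14161 + 14999.15315 = 134773.29476

€134773.29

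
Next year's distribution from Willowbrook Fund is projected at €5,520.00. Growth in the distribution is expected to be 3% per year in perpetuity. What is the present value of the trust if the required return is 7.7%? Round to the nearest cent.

€117446.81

Growing perpetuity: P = D₁ / (r − g) = €5,520.0000 / (0.077 − 0.03) = €117,446.81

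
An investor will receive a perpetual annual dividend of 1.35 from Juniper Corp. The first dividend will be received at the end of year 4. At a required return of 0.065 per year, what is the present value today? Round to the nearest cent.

17.19

Value at end of year 3: C / r = 1.35 / 0.065 = 20.7692
Discount to today: PV = 20.7692 / (1 + 0.065)^3 = 20.7692 / 1.207950 = 17.19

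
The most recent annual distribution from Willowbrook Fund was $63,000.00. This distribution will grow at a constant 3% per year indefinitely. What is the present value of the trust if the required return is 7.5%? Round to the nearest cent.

$1442000.00

D₁ = D₀ × (1 + g) = $63,000.00 × 1.03 = $64,890.0000
Growing perpetuity: P = D₁ / (r − g) = $64,890.0000 / (0.075 − 0.03) = $1,442,000.00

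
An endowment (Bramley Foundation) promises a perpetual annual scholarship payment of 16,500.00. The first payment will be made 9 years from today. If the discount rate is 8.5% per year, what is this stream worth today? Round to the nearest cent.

Value at end of year 8: C / r = 16,500.00 / 0.085 = 194,117.6471
Discount to today: PV = 194,117.6471 / (1 + 0.085)^8 = 194,117.6471 / 1.920604 = 101,071.13

101071.13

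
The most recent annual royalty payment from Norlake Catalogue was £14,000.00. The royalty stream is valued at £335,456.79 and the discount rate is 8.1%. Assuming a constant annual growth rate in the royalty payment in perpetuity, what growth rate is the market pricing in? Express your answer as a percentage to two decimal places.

3.77%

P = D₀(1+g)/(r−g) ⇒ P(r−g) = D₀(1+g) ⇒ g(P+D₀) = P·r − D₀
g = (P·r − D₀)/(P + D₀) = (£335,456.79×0.081 − £14,000.00) / (£335,456.79 + £14,000.00) = 0.037693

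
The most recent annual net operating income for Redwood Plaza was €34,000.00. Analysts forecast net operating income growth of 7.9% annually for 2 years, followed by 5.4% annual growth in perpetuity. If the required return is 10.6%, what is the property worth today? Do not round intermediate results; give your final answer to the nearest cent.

D_1 = 36686.00000
D_2 = 39584.19400
Terminal value at year 2: TV = D_2×(1+g_2)/(r−g_2) = 41721.74048/0.052 = 802341.16300
P_0 = D_1/(1+r)^1 + D_2/(1+r)^2 + TV/(1+r)^2
    = 33169.98192 + 32360.22648 + 655916.89829 = 721447.10669

€721447.11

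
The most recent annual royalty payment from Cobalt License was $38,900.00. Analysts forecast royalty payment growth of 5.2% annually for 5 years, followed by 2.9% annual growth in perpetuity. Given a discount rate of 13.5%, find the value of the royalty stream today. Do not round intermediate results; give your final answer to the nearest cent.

D_1 = 40922.80000
D_2 = 43050.78560
D_3 = 45289.42645
D_4 = 47644.47663
D_5 = 50121.98941
Terminal value at year 5: TV = D_5×(1+g_2)/(r−g_2) = 51575.52710/0.106 = 486561.57645
P_0 = D_1/(1+r)^1 + D_2/(1+r)^2 + D_3/(1+r)^3 + D_4/(1+r)^4 + D_5/(1+r)^5 + TV/(1+r)^5
    = 36055.33040 + 33418.68509 + 30974.85173 + 28709.73041 + 26610.25233 + 258320.27971 = 414089.12967

$414089.13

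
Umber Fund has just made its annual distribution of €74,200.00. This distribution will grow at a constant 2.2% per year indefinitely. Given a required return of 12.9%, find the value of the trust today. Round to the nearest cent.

€708714.02

D₁ = D₀ × (1 + g) = €74,200.00 × 1.022 = €75,832.4000
Growing perpetuity: P = D₁ / (r − g) = €75,832.4000 / (0.129 − 0.022) = €708,714.02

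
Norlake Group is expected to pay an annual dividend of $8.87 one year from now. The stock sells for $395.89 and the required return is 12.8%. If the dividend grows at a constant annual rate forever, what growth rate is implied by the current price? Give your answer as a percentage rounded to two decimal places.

P = D₁/(r−g) ⇒ g = r − D₁/P = 0.128 − $8.87/$395.89 = 0.105595

10.56%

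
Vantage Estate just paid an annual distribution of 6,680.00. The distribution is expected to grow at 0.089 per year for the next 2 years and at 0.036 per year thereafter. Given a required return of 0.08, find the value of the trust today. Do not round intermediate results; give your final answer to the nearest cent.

D_1 = 7274.52000
D_2 = 7921.95228
Terminal value at year 2: TV = D_2×(1+g_2)/(r−g_2) = 8207.14256/0.044 = 186525.96732
P_0 = D_1/(1+r)^1 + D_2/(1+r)^2 + TV/(1+r)^2
    = 6735.66667 + 6791.79722 + 159915.95278 = 173443.41667

173443.42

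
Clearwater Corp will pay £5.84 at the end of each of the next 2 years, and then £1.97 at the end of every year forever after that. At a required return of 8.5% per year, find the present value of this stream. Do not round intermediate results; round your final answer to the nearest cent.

£30.03

PV of 2-year annuity: £5.84 × [1 − (1+0.085)^−2] / 0.085 = 10.34331
Perpetuity value at year 2: £1.97 / 0.085 = 23.17647
PV of perpetuity: 23.17647 / (1+0.085)^2 = 19.68738
Total PV = 10.34331 + 19.68738 = 30.03068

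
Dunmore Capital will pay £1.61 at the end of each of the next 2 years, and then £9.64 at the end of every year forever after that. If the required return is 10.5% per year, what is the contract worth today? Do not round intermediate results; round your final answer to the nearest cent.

PV of 2-year annuity: £1.61 × [1 − (1+0.105)^−2] / 0.105 = 2.77558
Perpetuity value at year 2: £9.64 / 0.105 = 91.80952
PV of perpetuity: 91.80952 / (1+0.105)^2 = 75.19054
Total PV = 2.77558 + 75.19054 = 77.96611

£77.97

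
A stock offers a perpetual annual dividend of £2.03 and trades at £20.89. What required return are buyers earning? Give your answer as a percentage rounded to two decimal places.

P = C/r ⇒ r = C/P = £2.03/£20.89 = 0.097176

9.72%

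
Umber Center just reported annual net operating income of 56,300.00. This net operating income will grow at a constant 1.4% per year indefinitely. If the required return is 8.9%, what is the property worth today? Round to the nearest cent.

761176.00

D₁ = D₀ × (1 + g) = 56,300.00 × 1.014 = 57,088.2000
Growing perpetuity: P = D₁ / (r − g) = 57,088.2000 / (0.089 − 0.014) = 761,176.00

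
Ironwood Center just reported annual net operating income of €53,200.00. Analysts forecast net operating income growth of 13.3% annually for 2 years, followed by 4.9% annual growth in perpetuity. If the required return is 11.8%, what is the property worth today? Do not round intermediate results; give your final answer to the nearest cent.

D_1 = 60275.60000
D_2 = 68292.25480
Terminal value at year 2: TV = D_2×(1+g_2)/(r−g_2) = 71638.57529/0.069 = 1038240.22152
P_0 = D_1/(1+r)^1 + D_2/(1+r)^2 + TV/(1+r)^2
    = 53913.77460 + 54637.12578 + 830642.68029 = 939193.58067

€939193.58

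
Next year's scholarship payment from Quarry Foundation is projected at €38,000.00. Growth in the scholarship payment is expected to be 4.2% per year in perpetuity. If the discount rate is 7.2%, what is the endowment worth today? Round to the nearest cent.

€1266666.67

Growing perpetuity: P = D₁ / (r − g) = €38,000.0000 / (0.072 − 0.042) = €1,266,666.67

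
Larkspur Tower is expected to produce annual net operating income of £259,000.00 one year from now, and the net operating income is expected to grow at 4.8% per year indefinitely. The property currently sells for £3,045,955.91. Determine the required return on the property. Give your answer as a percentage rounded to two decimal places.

13.30%

P = D₁/(r − g) ⇒ r = D₁/P + g = £259,000.0000/£3,045,955.91 + 0.048 = 0.085031 + 0.048 = 0.133031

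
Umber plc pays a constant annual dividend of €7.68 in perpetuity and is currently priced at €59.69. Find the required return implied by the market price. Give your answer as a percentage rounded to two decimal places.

P = C/r ⇒ r = C/P = €7.68/€59.69 = 0.128665

12.87%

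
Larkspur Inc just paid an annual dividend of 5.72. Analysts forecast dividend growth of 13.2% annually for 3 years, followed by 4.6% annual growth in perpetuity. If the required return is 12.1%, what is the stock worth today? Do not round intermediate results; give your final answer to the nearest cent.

D_1 = 6.47504
D_2 = 7.32975
D_3 = 8.29727
Terminal value at year 3: TV = D_3×(1+g_2)/(r−g_2) = 8.67895/0.075 = 115.71928
P_0 = D_1/(1+r)^1 + D_2/(1+r)^2 + D_3/(1+r)^3 + TV/(1+r)^3
    = 5.77613 + 5.83281 + 5.89004 + 82.14647 = 99.64545

99.65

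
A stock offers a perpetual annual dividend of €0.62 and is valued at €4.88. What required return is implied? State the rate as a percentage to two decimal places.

P = C/r ⇒ r = C/P = €0.62/€4.88 = 0.127049

12.70%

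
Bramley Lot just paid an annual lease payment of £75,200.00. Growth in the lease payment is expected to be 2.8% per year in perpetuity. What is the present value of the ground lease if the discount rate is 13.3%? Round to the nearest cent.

£736243.81

D₁ = D₀ × (1 + g) = £75,200.00 × 1.028 = £77,305.6000
Growing perpetuity: P = D₁ / (r − g) = £77,305.6000 / (0.133 − 0.028) = £736,243.81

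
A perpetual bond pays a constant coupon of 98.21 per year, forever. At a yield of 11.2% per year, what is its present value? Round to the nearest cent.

876.88

Level perpetuity: PV = C / r = 98.21 / 0.112 = 876.88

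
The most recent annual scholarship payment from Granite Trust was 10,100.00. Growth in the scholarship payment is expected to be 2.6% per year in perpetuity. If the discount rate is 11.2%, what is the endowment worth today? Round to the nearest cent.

D₁ = D₀ × (1 + g) = 10,100.00 × 1.026 = 10,362.6000
Growing perpetuity: P = D₁ / (r − g) = 10,362.6000 / (0.112 − 0.026) = 120,495.35

120495.35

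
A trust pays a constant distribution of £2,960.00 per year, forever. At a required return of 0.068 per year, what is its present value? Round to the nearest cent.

Level perpetuity: PV = C / r = £2,960.00 / 0.068 = £43,529.41

£43529.41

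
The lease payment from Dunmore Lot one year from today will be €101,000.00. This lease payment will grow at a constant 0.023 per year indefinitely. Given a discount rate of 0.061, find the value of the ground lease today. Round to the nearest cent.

Growing perpetuity: P = D₁ / (r − g) = €101,000.0000 / (0.061 − 0.023) = €2,657,894.74

€2657894.74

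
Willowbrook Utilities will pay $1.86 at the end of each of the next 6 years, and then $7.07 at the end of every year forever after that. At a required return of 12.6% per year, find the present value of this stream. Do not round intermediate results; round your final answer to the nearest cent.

$35.05

PV of 6-year annuity: $1.86 × [1 − (1+0.126)^−6] / 0.126 = 7.51901
Perpetuity value at year 6: $7.07 / 0.126 = 56.11111
PV of perpetuity: 56.11111 / (1+0.126)^6 = 27.53078
Total PV = 7.51901 + 27.53078 = 35.04979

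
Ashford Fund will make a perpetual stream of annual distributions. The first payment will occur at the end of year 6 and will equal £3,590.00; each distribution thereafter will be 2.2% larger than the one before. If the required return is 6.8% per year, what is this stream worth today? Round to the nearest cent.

Value at end of year 5: C₁ / (r − g) = £3,590.00 / (0.068 − 0.022) = £78,043.4783
Discount to today: PV = £78,043.4783 / (1 + 0.068)^5 = £78,043.4783 / 1.389493 = £56,166.89

£56166.89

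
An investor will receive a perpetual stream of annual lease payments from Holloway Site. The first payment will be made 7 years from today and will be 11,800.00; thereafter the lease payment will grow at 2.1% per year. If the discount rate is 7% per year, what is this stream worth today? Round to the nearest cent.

160466.09

Value at end of year 6: C₁ / (r − g) = 11,800.00 / (0.07 − 0.021) = 240,816.3265
Discount to today: PV = 240,816.3265 / (1 + 0.07)^6 = 240,816.3265 / 1.500730 = 160,466.09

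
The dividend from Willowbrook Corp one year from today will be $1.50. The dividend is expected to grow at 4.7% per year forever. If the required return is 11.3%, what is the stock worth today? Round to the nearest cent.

$22.73

Growing perpetuity: P = D₁ / (r − g) = $1.5000 / (0.113 − 0.047) = $22.73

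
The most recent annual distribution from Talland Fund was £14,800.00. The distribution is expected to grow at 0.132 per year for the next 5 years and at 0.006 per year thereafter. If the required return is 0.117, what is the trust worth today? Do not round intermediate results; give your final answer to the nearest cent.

£220419.88

D_1 = 16753.60000
D_2 = 18965.07520
D_3 = 21468.46513
D_4 = 24302.30252
D_5 = 27510.20646
Terminal value at year 5: TV = D_5×(1+g_2)/(r−g_2) = 27675.26769/0.111 = 249326.73599
P_0 = D_1/(1+r)^1 + D_2/(1+r)^2 + D_3/(1+r)^3 + D_4/(1+r)^4 + D_5/(1+r)^5 + TV/(1+r)^5
    = 14998.74664 + 15200.16222 + 15404.28257 + 15611.14402 + 15820.78338 + 143384.75745 = 220419.87628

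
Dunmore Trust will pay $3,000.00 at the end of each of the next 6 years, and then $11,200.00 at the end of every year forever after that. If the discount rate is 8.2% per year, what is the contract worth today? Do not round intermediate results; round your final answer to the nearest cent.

PV of 6-year annuity: $3,000.00 × [1 − (1+0.082)^−6] / 0.082 = 13784.89385
Perpetuity value at year 6: $11,200.00 / 0.082 = 136585.36585
PV of perpetuity: 136585.36585 / (1+0.082)^6 = 85121.76216
Total PV = 13784.89385 + 85121.76216 = 98906.65601

$98906.66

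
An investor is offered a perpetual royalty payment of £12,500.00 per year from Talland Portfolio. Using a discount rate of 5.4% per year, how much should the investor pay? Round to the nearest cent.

£231481.48

Level perpetuity: PV = C / r = £12,500.00 / 0.054 = £231,481.48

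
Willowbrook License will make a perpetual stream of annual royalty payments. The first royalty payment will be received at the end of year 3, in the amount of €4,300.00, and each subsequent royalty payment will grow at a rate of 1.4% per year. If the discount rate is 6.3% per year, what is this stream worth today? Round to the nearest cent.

Value at end of year 2: C₁ / (r − g) = €4,300.00 / (0.063 − 0.014) = €87,755.1020
Discount to today: PV = €87,755.1020 / (1 + 0.063)^2 = €87,755.1020 / 1.129969 = €77,661.51

€77661.51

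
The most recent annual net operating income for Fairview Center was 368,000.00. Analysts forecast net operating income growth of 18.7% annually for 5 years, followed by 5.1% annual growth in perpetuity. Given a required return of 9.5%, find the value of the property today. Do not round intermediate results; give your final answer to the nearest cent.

15516847.57

D_1 = 436816.00000
D_2 = 518500.59200
D_3 = 615460.20270
D_4 = 730551.26061
D_5 = 867164.34634
Terminal value at year 5: TV = D_5×(1+g_2)/(r−g_2) = 911389.72801/0.044 = 20713402.90925
P_0 = D_1/(1+r)^1 + D_2/(1+r)^2 + D_3/(1+r)^3 + D_4/(1+r)^4 + D_5/(1+r)^5 + TV/(1+r)^5
    = 398918.72146 + 432435.18025 + 468767.63375 + 508152.67695 + 550846.78314 + 13157726.57009 = 15516847.56565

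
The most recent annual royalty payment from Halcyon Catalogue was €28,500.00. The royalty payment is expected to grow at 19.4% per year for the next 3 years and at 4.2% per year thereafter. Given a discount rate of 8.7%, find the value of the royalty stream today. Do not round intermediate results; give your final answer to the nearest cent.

€978094.46

D_1 = 34029.00000
D_2 = 40630.62600
D_3 = 48512.96744
Terminal value at year 3: TV = D_3×(1+g_2)/(r−g_2) = 50550.51208/0.045 = 1123344.71281
P_0 = D_1/(1+r)^1 + D_2/(1+r)^2 + D_3/(1+r)^3 + TV/(1+r)^3
    = 31305.42778 + 34387.01083 + 37771.93278 + 874630.08792 = 978094.45932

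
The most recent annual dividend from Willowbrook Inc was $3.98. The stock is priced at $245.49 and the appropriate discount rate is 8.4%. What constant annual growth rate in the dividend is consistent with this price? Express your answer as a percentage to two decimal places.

6.67%

P = D₀(1+g)/(r−g) ⇒ P(r−g) = D₀(1+g) ⇒ g(P+D₀) = P·r − D₀
g = (P·r − D₀)/(P + D₀) = ($245.49×0.084 − $3.98) / ($245.49 + $3.98) = 0.066706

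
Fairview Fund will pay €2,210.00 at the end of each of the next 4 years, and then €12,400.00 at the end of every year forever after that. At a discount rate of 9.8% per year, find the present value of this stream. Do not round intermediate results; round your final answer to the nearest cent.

PV of 4-year annuity: €2,210.00 × [1 − (1+0.098)^−4] / 0.098 = 7035.83973
Perpetuity value at year 4: €12,400.00 / 0.098 = 126530.61224
PV of perpetuity: 126530.61224 / (1+0.098)^4 = 87053.50247
Total PV = 7035.83973 + 87053.50247 = 94089.34220

€94089.34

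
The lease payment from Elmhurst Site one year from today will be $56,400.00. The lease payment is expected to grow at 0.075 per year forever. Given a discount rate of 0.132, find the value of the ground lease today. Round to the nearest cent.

$989473.68

Growing perpetuity: P = D₁ / (r − g) = $56,400.0000 / (0.132 − 0.075) = $989,473.68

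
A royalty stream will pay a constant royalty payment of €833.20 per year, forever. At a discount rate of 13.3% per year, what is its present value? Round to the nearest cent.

Level perpetuity: PV = C / r = €833.20 / 0.133 = €6,264.66

€6264.66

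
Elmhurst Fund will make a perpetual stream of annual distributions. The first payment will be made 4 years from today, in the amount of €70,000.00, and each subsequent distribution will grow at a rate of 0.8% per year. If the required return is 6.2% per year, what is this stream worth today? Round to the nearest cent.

Value at end of year 3: C₁ / (r − g) = €70,000.00 / (0.062 − 0.008) = €1,296,296.2963
Discount to today: PV = €1,296,296.2963 / (1 + 0.062)^3 = €1,296,296.2963 / 1.197770 = €1,082,257.81

€1082257.81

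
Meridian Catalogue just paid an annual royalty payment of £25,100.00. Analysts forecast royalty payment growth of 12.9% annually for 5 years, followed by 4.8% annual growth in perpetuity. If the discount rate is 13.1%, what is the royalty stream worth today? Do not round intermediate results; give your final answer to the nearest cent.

£438968.81

D_1 = 28337.90000
D_2 = 31993.48910
D_3 = 36120.64919
D_4 = 40780.21294
D_5 = 46040.86041
Terminal value at year 5: TV = D_5×(1+g_2)/(r−g_2) = 48250.82171/0.083 = 581335.20131
P_0 = D_1/(1+r)^1 + D_2/(1+r)^2 + D_3/(1+r)^3 + D_4/(1+r)^4 + D_5/(1+r)^5 + TV/(1+r)^5
    = 25055.61450 + 25011.30749 + 24967.07883 + 24922.92838 + 24878.85600 + 314133.02522 = 438968.81042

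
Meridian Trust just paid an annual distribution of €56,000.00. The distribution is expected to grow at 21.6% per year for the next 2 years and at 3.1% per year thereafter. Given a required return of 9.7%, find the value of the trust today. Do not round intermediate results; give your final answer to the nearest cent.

D_1 = 68096.00000
D_2 = 82804.73600
Terminal value at year 2: TV = D_2×(1+g_2)/(r−g_2) = 85371.68282/0.066 = 1293510.34570
P_0 = D_1/(1+r)^1 + D_2/(1+r)^2 + TV/(1+r)^2
    = 62074.74932 + 68808.47326 + 1074871.75657 = 1205754.97914

€1205754.98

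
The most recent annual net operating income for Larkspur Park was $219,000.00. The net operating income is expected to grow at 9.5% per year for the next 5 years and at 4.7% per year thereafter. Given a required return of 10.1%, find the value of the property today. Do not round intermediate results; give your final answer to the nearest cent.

D_1 = 239805.00000
D_2 = 262586.47500
D_3 = 287532.19013
D_4 = 314847.74819
D_5 = 344758.28426
Terminal value at year 5: TV = D_5×(1+g_2)/(r−g_2) = 360961.92363/0.054 = 6684480.06713
P_0 = D_1/(1+r)^1 + D_2/(1+r)^2 + D_3/(1+r)^3 + D_4/(1+r)^4 + D_5/(1+r)^5 + TV/(1+r)^5
    = 217806.53951 + 216619.58289 + 215439.09470 + 214265.03969 + 213097.38280 + 4131721.47756 = 5208949.11715

$5208949.12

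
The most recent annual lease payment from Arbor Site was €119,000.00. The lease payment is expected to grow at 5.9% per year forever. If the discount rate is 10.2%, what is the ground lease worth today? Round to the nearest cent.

€2930720.93

D₁ = D₀ × (1 + g) = €119,000.00 × 1.059 = €126,021.0000
Growing perpetuity: P = D₁ / (r − g) = €126,021.0000 / (0.102 − 0.059) = €2,930,720.93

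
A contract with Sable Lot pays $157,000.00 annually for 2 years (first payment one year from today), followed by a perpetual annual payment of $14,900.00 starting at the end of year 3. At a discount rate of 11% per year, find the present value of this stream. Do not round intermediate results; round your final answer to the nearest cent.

$378804.11

PV of 2-year annuity: $157,000.00 × [1 − (1+0.11)^−2] / 0.11 = 268866.16346
Perpetuity value at year 2: $14,900.00 / 0.11 = 135454.54545
PV of perpetuity: 135454.54545 / (1+0.11)^2 = 109937.94778
Total PV = 268866.16346 + 109937.94778 = 378804.11124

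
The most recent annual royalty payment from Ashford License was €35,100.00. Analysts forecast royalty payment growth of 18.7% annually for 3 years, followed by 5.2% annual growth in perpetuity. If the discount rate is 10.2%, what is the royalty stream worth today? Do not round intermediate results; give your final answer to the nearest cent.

€1045307.36

D_1 = 41663.70000
D_2 = 49454.81190
D_3 = 58702.86173
Terminal value at year 3: TV = D_3×(1+g_2)/(r−g_2) = 61755.41054/0.05 = 1235108.21070
P_0 = D_1/(1+r)^1 + D_2/(1+r)^2 + D_3/(1+r)^3 + TV/(1+r)^3
    = 37807.35027 + 40723.52520 + 43864.63196 + 922911.85635 = 1045307.36378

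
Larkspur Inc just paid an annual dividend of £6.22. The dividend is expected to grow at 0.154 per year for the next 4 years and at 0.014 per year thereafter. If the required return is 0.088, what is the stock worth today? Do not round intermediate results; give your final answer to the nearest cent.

D_1 = 7.17788
D_2 = 8.28327
D_3 = 9.55890
D_4 = 11.03097
Terminal value at year 4: TV = D_4×(1+g_2)/(r−g_2) = 11.18540/0.074 = 151.15407
P_0 = D_1/(1+r)^1 + D_2/(1+r)^2 + D_3/(1+r)^3 + D_4/(1+r)^4 + TV/(1+r)^4
    = 6.59732 + 6.99752 + 7.42200 + 7.87223 + 107.87089 = 136.75997

£136.76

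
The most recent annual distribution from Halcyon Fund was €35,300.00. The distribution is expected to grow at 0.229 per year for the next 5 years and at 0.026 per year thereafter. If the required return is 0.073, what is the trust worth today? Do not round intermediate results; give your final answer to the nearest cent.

D_1 = 43383.70000
D_2 = 53318.56730
D_3 = 65528.51921
D_4 = 80534.55011
D_5 = 98976.96209
Terminal value at year 5: TV = D_5×(1+g_2)/(r−g_2) = 101550.36310/0.047 = 2160646.02342
P_0 = D_1/(1+r)^1 + D_2/(1+r)^2 + D_3/(1+r)^3 + D_4/(1+r)^4 + D_5/(1+r)^5 + TV/(1+r)^5
    = 40432.15284 + 46310.45279 + 53043.37976 + 60755.18520 + 69588.18510 + 1519095.27473 = 1789224.63042

€1789224.63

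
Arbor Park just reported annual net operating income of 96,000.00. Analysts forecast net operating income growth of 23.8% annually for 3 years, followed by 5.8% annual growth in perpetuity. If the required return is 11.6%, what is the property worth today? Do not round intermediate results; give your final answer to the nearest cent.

D_1 = 118848.00000
D_2 = 147133.82400
D_3 = 182151.67411
Terminal value at year 3: TV = D_3×(1+g_2)/(r−g_2) = 192716.47121/0.058 = 3322697.77949
P_0 = D_1/(1+r)^1 + D_2/(1+r)^2 + D_3/(1+r)^3 + TV/(1+r)^3
    = 106494.62366 + 118136.50904 + 131051.07365 + 2390552.34340 = 2746234.54974

2746234.55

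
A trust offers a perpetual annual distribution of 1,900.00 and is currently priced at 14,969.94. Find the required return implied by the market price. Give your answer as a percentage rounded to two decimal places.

12.69%

P = C/r ⇒ r = C/P = 1,900.00/14,969.94 = 0.126921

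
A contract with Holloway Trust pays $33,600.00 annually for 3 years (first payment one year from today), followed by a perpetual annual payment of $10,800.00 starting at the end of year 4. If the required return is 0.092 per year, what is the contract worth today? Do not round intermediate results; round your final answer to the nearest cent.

PV of 3-year annuity: $33,600.00 × [1 − (1+0.092)^−3] / 0.092 = 84749.25094
Perpetuity value at year 3: $10,800.00 / 0.092 = 117391.30435
PV of perpetuity: 117391.30435 / (1+0.092)^3 = 90150.47369
Total PV = 84749.25094 + 90150.47369 = 174899.72463

$174899.72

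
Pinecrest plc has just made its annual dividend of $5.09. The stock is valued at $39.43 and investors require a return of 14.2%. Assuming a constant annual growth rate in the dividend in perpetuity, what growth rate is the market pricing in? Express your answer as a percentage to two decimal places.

P = D₀(1+g)/(r−g) ⇒ P(r−g) = D₀(1+g) ⇒ g(P+D₀) = P·r − D₀
g = (P·r − D₀)/(P + D₀) = ($39.43×0.142 − $5.09) / ($39.43 + $5.09) = 0.011434

1.14%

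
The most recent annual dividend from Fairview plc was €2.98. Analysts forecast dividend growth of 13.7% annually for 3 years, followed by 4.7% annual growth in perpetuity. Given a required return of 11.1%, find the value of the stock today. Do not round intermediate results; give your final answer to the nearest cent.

€61.62

D_1 = 3.38826
D_2 = 3.85245
D_3 = 4.38024
Terminal value at year 3: TV = D_3×(1+g_2)/(r−g_2) = 4.58611/0.064 = 71.65795
P_0 = D_1/(1+r)^1 + D_2/(1+r)^2 + D_3/(1+r)^3 + TV/(1+r)^3
    = 3.04974 + 3.12111 + 3.19415 + 52.25432 = 61.61932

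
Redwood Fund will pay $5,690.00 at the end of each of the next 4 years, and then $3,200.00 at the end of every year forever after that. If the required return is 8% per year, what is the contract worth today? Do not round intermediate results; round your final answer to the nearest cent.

PV of 4-year annuity: $5,690.00 × [1 − (1+0.08)^−4] / 0.08 = 18846.00172
Perpetuity value at year 4: $3,200.00 / 0.08 = 40000.00000
PV of perpetuity: 40000.00000 / (1+0.08)^4 = 29401.19411
Total PV = 18846.00172 + 29401.19411 = 48247.19583

$48247.20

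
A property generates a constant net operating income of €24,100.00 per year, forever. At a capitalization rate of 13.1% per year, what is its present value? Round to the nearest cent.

€183969.47

Level perpetuity: PV = C / r = €24,100.00 / 0.131 = €183,969.47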